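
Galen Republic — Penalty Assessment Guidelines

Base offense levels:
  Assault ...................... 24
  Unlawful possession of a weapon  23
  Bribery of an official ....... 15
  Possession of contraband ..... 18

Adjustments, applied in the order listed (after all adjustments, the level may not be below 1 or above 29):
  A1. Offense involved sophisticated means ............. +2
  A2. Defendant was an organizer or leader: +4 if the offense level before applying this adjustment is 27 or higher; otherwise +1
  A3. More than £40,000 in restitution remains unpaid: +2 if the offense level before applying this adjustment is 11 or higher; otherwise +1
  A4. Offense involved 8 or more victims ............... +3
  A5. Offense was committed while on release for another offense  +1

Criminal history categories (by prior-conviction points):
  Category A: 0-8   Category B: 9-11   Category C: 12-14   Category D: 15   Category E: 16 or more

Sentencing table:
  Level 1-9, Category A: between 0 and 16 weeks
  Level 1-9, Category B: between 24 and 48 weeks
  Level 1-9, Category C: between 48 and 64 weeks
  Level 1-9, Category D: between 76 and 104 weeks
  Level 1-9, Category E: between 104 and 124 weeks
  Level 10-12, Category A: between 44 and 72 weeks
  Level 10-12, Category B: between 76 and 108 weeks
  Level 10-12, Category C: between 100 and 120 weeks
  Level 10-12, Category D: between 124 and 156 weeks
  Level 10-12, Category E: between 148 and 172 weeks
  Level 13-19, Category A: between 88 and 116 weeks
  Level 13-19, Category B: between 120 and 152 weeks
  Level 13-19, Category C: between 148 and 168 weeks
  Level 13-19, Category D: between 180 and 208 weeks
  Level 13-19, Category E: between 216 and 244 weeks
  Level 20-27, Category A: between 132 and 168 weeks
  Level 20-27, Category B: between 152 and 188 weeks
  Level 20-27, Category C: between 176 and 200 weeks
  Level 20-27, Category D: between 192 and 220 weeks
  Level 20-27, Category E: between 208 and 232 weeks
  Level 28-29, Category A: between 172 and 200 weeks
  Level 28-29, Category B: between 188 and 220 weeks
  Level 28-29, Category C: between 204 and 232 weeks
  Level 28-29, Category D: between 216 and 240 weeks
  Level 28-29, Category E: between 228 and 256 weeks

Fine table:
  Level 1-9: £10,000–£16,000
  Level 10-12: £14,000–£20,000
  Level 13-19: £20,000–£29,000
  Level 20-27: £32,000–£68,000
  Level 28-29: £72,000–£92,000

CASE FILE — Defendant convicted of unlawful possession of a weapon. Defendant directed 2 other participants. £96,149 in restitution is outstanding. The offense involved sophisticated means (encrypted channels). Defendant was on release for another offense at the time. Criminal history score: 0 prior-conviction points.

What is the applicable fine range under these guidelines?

£72,000–£92,000

Base offense level for unlawful possession of a weapon: 23.
A1 applies: 23 + 2 = 25.
A2 applies (level before this adjustment is 25 < 27, so +1): 25 + 1 = 26.
A3 applies (level before this adjustment is 26 ≥ 11, so +2): 26 + 2 = 28.
A5 applies: 28 + 1 = 29.
Final offense level: 29.
Level 29 falls in the 28-29 band.
Fine table: Level 28-29 → £72,000–£92,000.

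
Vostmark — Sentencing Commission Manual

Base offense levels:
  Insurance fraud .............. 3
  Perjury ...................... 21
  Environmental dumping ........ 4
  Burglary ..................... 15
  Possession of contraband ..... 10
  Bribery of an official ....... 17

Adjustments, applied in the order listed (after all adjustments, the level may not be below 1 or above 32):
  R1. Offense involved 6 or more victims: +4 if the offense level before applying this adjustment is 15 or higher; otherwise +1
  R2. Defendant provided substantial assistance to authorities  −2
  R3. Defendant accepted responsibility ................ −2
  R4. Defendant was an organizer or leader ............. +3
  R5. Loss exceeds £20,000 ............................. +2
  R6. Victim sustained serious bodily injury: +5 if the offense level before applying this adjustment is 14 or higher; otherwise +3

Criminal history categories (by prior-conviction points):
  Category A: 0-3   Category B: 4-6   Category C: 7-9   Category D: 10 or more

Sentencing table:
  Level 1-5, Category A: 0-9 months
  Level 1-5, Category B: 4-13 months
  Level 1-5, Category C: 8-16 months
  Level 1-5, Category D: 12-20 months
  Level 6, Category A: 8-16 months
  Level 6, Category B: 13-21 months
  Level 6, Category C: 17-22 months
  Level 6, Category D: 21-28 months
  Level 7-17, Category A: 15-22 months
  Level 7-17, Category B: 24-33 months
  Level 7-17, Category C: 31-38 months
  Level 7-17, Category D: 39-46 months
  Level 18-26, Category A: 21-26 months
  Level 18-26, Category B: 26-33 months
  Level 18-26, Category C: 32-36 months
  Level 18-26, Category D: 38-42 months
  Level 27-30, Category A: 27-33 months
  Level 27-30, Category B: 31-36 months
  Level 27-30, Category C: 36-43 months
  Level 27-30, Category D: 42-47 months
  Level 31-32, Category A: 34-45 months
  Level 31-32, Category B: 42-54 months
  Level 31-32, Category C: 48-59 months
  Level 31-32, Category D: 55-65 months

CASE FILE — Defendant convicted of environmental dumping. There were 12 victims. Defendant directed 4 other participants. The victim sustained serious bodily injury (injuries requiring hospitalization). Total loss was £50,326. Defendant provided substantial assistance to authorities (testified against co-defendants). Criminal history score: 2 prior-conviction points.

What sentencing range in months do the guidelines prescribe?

Base offense level for environmental dumping: 4.
R1 applies (level before this adjustment is 4 < 15, so +1): 4 + 1 = 5.
R2 applies: 5 − 2 = 3.
R4 applies: 3 + 3 = 6.
R5 applies: 6 + 2 = 8.
R6 applies (level before this adjustment is 8 < 14, so +3): 8 + 3 = 11.
Final offense level: 11.
Criminal history: 2 prior points → Category A (0-3).
Level 11 falls in the 7-17 band.
Grid: Level 7-17 × Category A = 15-22 months.

15-22 months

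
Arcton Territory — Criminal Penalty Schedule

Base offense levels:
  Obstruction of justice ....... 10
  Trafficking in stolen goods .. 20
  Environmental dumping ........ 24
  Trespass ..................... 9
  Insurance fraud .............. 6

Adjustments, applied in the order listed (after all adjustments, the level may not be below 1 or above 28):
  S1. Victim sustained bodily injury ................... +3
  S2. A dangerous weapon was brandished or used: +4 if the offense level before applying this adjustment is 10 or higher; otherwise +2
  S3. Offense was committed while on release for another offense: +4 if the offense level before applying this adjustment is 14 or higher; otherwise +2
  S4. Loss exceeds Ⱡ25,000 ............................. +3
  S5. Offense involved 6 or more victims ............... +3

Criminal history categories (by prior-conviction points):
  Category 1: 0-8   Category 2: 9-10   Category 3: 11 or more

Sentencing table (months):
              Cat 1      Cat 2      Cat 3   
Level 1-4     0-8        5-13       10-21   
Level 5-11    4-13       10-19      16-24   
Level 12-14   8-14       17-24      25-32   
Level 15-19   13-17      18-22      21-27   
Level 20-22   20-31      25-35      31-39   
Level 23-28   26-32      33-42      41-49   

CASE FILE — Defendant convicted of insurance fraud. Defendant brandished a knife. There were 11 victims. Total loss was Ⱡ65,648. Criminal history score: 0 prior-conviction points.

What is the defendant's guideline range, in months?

8-14 months

Base offense level for insurance fraud: 6.
S1 does not apply.
S2 applies (level before this adjustment is 6 < 10, so +2): 6 + 2 = 8.
S4 applies: 8 + 3 = 11.
S5 applies: 11 + 3 = 14.
Final offense level: 14.
Criminal history: 0 prior points → Category 1 (0-8).
Level 14 falls in the 12-14 band.
Grid: Level 12-14 × Category 1 = 8-14 months.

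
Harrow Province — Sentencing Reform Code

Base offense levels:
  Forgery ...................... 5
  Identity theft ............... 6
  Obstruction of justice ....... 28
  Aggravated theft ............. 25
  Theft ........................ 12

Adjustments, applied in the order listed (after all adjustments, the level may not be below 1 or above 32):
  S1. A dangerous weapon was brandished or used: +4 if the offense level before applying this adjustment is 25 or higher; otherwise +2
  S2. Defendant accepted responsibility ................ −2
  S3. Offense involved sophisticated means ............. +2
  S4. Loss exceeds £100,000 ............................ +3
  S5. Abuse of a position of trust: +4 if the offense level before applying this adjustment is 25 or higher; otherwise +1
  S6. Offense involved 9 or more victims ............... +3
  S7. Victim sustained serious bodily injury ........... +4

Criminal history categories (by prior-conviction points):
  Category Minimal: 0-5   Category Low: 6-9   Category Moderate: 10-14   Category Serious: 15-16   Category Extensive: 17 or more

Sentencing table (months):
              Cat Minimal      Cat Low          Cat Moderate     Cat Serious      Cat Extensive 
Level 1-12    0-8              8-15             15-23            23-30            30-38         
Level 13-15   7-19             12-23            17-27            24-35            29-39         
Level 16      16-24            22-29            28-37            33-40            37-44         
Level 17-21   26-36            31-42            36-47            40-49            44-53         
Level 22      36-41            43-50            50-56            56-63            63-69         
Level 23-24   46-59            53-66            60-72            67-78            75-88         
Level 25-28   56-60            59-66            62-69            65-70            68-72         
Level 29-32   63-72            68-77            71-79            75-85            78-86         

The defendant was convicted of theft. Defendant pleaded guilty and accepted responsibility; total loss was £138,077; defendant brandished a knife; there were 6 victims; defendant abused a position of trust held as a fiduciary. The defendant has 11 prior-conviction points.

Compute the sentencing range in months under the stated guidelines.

28-37 months

Base offense level for theft: 12.
S1 applies (level before this adjustment is 12 < 25, so +2): 12 + 2 = 14.
S2 applies: 14 − 2 = 12.
S3 does not apply.
S4 applies: 12 + 3 = 15.
S5 applies (level before this adjustment is 15 < 25, so +1): 15 + 1 = 16.
S6 does not apply.
Final offense level: 16.
Criminal history: 11 prior points → Category Moderate (10-14).
Level 16 falls in the 16 band.
Grid: Level 16 × Category Moderate = 28-37 months.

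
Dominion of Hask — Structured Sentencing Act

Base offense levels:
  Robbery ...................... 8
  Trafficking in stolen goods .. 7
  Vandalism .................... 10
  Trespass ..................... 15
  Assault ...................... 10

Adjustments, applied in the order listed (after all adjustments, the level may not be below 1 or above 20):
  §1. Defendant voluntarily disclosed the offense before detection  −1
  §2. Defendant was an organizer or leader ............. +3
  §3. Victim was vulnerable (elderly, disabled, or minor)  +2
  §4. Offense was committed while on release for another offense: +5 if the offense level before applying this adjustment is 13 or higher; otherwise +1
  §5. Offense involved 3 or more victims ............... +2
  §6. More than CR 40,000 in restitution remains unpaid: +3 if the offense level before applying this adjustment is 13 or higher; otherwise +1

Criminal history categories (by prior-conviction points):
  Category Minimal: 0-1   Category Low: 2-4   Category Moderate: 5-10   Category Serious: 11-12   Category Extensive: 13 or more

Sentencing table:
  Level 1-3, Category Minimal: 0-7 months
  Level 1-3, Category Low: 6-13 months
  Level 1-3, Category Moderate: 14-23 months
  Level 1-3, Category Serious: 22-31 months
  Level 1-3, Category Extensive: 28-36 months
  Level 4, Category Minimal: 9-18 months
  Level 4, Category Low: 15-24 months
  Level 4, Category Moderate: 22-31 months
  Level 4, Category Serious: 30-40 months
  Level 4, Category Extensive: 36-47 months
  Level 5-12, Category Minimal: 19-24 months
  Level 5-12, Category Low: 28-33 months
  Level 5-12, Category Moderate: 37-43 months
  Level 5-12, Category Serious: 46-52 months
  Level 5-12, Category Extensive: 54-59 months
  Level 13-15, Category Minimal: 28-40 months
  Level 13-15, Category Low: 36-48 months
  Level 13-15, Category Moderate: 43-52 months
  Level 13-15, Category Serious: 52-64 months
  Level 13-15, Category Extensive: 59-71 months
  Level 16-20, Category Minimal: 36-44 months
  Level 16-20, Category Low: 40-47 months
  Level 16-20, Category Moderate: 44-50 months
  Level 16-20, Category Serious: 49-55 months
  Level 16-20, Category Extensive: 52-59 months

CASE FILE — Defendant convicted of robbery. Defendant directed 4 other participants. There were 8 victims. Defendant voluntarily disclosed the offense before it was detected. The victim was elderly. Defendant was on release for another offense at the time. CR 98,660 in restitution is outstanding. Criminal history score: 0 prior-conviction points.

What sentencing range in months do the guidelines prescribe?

Base offense level for robbery: 8.
§1 applies: 8 − 1 = 7.
§2 applies: 7 + 3 = 10.
§3 applies: 10 + 2 = 12.
§4 applies (level before this adjustment is 12 < 13, so +1): 12 + 1 = 13.
§5 applies: 13 + 2 = 15.
§6 applies (level before this adjustment is 15 ≥ 13, so +3): 15 + 3 = 18.
Final offense level: 18.
Criminal history: 0 prior points → Category Minimal (0-1).
Level 18 falls in the 16-20 band.
Grid: Level 16-20 × Category Minimal = 36-44 months.

36-44 months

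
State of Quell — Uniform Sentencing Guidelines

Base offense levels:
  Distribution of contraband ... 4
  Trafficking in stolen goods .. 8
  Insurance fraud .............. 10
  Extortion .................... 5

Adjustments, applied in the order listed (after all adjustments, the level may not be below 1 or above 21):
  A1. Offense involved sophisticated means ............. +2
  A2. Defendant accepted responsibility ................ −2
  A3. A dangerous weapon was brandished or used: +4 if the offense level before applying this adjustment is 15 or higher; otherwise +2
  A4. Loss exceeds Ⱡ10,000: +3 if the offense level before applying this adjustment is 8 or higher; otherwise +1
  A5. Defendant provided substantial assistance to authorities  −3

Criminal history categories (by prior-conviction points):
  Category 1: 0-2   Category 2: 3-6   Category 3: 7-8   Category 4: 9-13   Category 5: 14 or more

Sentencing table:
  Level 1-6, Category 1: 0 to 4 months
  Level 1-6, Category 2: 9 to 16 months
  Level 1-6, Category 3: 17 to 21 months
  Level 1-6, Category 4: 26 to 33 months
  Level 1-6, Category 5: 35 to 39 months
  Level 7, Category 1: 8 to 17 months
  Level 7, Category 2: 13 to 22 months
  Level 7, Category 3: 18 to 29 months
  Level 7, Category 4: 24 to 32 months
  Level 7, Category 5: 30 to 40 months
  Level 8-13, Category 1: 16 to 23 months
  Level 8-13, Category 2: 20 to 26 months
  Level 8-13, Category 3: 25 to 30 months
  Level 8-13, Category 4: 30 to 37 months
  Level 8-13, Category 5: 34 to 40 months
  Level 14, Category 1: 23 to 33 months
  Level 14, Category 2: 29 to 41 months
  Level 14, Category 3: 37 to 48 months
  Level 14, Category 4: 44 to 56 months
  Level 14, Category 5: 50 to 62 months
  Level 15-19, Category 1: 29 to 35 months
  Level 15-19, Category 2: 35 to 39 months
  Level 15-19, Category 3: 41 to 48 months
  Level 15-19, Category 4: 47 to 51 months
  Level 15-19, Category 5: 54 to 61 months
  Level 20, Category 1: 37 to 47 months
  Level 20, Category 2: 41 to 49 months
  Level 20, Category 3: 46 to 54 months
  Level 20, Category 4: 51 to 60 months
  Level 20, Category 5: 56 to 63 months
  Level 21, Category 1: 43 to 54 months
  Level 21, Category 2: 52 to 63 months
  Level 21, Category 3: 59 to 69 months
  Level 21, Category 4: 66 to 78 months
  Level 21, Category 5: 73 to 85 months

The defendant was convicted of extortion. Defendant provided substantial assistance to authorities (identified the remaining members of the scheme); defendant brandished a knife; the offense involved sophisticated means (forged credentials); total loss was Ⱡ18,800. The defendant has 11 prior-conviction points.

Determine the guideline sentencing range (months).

30-37 months

Base offense level for extortion: 5.
A1 applies: 5 + 2 = 7.
A2 does not apply.
A3 applies (level before this adjustment is 7 < 15, so +2): 7 + 2 = 9.
A4 applies (level before this adjustment is 9 ≥ 8, so +3): 9 + 3 = 12.
A5 applies: 12 − 3 = 9.
Final offense level: 9.
Criminal history: 11 prior points → Category 4 (9-13).
Level 9 falls in the 8-13 band.
Grid: Level 8-13 × Category 4 = 30-37 months.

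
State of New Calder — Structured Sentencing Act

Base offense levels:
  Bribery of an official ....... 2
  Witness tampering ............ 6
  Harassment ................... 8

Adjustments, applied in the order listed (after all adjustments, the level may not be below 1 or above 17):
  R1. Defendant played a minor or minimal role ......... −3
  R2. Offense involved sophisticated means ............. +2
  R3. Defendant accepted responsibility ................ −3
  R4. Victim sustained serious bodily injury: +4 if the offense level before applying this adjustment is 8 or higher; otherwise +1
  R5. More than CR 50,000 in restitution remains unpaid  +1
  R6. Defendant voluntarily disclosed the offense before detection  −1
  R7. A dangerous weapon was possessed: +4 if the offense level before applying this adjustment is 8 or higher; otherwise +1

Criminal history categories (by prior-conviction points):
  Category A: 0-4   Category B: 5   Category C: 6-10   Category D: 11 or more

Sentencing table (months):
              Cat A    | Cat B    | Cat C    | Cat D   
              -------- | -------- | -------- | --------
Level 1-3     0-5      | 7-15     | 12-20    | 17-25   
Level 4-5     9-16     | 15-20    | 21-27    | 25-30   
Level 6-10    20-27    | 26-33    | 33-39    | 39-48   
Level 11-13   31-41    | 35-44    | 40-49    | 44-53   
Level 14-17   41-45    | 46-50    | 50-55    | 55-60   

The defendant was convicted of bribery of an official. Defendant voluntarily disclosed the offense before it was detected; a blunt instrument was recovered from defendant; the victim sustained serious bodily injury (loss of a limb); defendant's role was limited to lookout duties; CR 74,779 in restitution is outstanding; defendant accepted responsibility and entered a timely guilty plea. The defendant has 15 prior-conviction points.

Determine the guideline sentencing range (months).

17-25 months

Base offense level for bribery of an official: 2.
R1 applies: 2 − 3 = -1.
R3 applies: -1 − 3 = -4.
R4 applies (level before this adjustment is -4 < 8, so +1): -4 + 1 = -3.
R5 applies: -3 + 1 = -2.
R6 applies: -2 − 1 = -3.
R7 applies (level before this adjustment is -3 < 8, so +1): -3 + 1 = -2.
Level -2 is below the minimum of 1; floored at 1.
Final offense level: 1.
Criminal history: 15 prior points → Category D (11+).
Level 1 falls in the 1-3 band.
Grid: Level 1-3 × Category D = 17-25 months.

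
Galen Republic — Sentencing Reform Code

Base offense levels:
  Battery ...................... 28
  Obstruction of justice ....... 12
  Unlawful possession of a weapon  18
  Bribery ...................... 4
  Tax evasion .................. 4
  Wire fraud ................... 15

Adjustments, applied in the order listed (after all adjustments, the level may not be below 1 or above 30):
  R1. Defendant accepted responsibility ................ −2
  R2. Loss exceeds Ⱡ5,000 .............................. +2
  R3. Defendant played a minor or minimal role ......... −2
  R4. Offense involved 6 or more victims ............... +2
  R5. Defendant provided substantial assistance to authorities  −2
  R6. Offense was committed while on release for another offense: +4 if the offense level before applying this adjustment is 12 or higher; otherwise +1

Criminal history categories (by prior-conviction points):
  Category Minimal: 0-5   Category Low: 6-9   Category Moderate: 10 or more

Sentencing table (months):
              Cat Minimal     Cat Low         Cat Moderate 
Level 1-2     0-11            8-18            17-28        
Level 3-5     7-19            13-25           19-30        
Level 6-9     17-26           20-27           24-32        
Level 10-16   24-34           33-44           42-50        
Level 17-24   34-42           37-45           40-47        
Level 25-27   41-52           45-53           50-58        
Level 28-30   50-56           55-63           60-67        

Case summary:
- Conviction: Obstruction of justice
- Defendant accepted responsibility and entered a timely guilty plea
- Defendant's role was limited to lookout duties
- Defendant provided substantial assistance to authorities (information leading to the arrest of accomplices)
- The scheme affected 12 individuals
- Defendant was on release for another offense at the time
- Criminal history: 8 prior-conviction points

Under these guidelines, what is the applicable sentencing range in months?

20-27 months

Base offense level for obstruction of justice: 12.
R1 applies: 12 − 2 = 10.
R3 applies: 10 − 2 = 8.
R4 applies: 8 + 2 = 10.
R5 applies: 10 − 2 = 8.
R6 applies (level before this adjustment is 8 < 12, so +1): 8 + 1 = 9.
Final offense level: 9.
Criminal history: 8 prior points → Category Low (6-9).
Level 9 falls in the 6-9 band.
Grid: Level 6-9 × Category Low = 20-27 months.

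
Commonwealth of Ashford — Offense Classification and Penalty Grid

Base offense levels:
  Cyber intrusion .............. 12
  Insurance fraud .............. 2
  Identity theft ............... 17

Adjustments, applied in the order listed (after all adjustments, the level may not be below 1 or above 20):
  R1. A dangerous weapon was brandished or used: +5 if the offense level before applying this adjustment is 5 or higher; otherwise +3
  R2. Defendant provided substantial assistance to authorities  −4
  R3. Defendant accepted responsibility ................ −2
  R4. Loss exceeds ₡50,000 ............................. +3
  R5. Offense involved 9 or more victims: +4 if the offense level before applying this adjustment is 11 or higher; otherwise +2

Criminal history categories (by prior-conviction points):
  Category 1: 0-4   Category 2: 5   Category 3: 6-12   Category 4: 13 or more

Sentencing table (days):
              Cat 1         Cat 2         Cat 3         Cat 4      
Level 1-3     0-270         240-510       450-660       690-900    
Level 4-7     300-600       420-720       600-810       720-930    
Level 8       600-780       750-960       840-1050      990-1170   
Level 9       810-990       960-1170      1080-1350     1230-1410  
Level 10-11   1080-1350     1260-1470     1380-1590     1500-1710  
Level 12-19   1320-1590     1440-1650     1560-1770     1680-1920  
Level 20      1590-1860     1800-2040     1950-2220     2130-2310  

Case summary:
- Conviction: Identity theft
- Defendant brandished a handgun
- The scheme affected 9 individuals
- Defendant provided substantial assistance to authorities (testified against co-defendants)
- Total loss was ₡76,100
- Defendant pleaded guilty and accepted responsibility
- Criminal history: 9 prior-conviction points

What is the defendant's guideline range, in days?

1950-2220 days

Base offense level for identity theft: 17.
R1 applies (level before this adjustment is 17 ≥ 5, so +5): 17 + 5 = 22.
R2 applies: 22 − 4 = 18.
R3 applies: 18 − 2 = 16.
R4 applies: 16 + 3 = 19.
R5 applies (level before this adjustment is 19 ≥ 11, so +4): 19 + 4 = 23.
Level 23 exceeds the maximum of 20; capped at 20.
Final offense level: 20.
Criminal history: 9 prior points → Category 3 (6-12).
Level 20 falls in the 20 band.
Grid: Level 20 × Category 3 = 1950-2220 days.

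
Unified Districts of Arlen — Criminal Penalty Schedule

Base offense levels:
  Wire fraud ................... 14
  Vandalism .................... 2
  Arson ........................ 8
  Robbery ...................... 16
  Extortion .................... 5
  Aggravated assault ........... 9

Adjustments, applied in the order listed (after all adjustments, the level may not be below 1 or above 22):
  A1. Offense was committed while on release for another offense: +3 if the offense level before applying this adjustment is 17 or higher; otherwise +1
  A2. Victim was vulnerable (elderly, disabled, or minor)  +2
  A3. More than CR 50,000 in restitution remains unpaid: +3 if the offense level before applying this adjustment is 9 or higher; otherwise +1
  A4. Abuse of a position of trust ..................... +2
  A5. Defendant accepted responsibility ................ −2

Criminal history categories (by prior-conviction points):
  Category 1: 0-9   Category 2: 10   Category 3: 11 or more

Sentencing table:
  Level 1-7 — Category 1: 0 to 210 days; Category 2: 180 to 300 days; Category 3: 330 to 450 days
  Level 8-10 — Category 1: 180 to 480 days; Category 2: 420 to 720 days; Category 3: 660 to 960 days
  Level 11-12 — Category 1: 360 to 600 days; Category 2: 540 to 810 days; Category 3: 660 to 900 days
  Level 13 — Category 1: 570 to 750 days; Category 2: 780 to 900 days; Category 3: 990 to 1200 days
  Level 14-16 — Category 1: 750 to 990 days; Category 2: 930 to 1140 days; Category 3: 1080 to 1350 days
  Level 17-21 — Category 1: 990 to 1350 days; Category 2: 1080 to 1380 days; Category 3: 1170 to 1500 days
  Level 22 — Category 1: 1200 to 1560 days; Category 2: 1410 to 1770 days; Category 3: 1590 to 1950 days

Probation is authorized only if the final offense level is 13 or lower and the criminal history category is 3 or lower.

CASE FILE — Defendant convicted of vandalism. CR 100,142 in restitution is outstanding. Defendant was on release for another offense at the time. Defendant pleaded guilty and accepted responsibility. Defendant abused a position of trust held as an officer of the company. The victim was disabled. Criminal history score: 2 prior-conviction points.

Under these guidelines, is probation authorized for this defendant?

Yes

Base offense level for vandalism: 2.
A1 applies (level before this adjustment is 2 < 17, so +1): 2 + 1 = 3.
A2 applies: 3 + 2 = 5.
A3 applies (level before this adjustment is 5 < 9, so +1): 5 + 1 = 6.
A4 applies: 6 + 2 = 8.
A5 applies: 8 − 2 = 6.
Final offense level: 6.
Criminal history: 2 prior points → Category 1 (0-9).
Level 6 falls in the 1-7 band.
Grid: Level 1-7 × Category 1 = 0-210 days.
Probation check: level 6 ≤ 13 and category 1 ≤ 3 → eligible.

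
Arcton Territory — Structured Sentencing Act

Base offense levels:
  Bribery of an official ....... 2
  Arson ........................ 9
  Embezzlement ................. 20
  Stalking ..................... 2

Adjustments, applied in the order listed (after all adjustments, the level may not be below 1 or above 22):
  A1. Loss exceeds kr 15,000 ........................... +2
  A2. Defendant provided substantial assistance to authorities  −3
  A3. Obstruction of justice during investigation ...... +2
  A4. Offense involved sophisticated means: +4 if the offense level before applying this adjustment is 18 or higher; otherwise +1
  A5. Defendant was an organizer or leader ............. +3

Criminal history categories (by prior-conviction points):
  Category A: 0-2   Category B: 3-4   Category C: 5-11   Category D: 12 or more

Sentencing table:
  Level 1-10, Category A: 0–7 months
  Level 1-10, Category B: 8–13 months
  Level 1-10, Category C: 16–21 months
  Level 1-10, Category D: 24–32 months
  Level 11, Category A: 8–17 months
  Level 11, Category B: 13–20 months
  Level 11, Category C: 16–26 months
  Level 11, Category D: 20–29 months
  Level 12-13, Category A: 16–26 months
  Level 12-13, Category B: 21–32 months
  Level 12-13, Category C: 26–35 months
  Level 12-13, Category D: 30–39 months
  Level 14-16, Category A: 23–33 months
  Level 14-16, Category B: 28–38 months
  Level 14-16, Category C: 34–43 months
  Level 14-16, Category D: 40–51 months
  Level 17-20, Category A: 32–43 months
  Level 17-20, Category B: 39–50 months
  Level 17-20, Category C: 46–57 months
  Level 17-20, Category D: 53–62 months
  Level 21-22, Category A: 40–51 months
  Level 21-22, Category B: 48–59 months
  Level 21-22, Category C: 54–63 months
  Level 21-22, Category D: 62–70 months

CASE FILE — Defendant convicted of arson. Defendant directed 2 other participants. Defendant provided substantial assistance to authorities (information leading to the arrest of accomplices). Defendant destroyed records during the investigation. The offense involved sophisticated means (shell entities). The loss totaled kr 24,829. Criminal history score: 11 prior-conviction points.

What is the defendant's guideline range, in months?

34-43 months

Base offense level for arson: 9.
A1 applies: 9 + 2 = 11.
A2 applies: 11 − 3 = 8.
A3 applies: 8 + 2 = 10.
A4 applies (level before this adjustment is 10 < 18, so +1): 10 + 1 = 11.
A5 applies: 11 + 3 = 14.
Final offense level: 14.
Criminal history: 11 prior points → Category C (5-11).
Level 14 falls in the 14-16 band.
Grid: Level 14-16 × Category C = 34-43 months.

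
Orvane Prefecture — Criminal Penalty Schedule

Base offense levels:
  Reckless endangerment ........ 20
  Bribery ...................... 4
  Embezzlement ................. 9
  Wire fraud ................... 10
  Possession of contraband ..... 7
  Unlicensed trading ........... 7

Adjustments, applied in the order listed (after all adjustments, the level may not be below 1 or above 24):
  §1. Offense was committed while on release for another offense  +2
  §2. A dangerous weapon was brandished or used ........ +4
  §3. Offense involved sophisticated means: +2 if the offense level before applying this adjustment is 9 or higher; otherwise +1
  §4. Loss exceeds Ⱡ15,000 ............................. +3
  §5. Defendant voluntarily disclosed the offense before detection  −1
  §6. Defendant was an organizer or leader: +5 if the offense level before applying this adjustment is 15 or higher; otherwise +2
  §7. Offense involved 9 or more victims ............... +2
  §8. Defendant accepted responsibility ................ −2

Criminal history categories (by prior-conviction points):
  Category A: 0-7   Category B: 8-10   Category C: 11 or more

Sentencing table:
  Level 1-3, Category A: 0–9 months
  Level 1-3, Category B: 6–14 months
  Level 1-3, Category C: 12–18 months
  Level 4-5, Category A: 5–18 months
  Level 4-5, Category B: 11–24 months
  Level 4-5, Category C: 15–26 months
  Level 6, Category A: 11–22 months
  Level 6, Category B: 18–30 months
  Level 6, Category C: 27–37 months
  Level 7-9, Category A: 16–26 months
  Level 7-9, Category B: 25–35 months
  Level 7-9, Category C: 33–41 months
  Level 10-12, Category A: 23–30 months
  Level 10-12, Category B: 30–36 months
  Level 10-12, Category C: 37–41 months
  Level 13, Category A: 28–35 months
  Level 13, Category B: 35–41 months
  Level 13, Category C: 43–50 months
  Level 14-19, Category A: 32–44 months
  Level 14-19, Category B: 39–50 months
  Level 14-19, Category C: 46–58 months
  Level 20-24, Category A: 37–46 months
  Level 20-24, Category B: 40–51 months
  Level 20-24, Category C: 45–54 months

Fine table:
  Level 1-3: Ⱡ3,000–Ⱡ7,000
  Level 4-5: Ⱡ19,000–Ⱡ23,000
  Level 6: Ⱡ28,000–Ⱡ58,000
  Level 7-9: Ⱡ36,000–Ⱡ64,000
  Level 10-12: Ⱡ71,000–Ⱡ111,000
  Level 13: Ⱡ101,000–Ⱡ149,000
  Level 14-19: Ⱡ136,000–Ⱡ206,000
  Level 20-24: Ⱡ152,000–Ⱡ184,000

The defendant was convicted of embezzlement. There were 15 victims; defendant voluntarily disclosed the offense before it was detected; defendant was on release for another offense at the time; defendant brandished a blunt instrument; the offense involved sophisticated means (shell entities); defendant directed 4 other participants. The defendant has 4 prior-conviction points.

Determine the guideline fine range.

Ⱡ152,000–Ⱡ184,000

Base offense level for embezzlement: 9.
§1 applies: 9 + 2 = 11.
§2 applies: 11 + 4 = 15.
§3 applies (level before this adjustment is 15 ≥ 9, so +2): 15 + 2 = 17.
§4 does not apply.
§5 applies: 17 − 1 = 16.
§6 applies (level before this adjustment is 16 ≥ 15, so +5): 16 + 5 = 21.
§7 applies: 21 + 2 = 23.
Final offense level: 23.
Level 23 falls in the 20-24 band.
Fine table: Level 20-24 → Ⱡ152,000–Ⱡ184,000.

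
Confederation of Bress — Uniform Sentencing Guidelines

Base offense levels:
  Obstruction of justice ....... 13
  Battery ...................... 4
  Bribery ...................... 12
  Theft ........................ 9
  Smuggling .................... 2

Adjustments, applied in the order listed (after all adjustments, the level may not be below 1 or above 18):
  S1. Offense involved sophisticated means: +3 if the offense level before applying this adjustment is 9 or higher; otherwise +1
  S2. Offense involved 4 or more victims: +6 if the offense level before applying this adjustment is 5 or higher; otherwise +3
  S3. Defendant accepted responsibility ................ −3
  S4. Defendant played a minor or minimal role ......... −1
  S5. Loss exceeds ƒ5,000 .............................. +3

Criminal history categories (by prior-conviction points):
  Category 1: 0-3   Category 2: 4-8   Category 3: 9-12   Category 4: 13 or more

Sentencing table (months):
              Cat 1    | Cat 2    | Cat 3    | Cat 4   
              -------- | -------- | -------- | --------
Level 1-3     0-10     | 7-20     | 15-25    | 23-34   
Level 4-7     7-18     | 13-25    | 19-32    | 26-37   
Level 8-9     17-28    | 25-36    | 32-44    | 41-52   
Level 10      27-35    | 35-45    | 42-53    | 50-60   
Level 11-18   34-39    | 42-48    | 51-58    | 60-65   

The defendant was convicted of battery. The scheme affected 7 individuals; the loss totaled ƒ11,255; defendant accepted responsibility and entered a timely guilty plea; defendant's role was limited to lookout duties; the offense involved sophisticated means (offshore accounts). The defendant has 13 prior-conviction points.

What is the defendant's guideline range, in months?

50-60 months

Base offense level for battery: 4.
S1 applies (level before this adjustment is 4 < 9, so +1): 4 + 1 = 5.
S2 applies (level before this adjustment is 5 ≥ 5, so +6): 5 + 6 = 11.
S3 applies: 11 − 3 = 8.
S4 applies: 8 − 1 = 7.
S5 applies: 7 + 3 = 10.
Final offense level: 10.
Criminal history: 13 prior points → Category 4 (13+).
Level 10 falls in the 10 band.
Grid: Level 10 × Category 4 = 50-60 months.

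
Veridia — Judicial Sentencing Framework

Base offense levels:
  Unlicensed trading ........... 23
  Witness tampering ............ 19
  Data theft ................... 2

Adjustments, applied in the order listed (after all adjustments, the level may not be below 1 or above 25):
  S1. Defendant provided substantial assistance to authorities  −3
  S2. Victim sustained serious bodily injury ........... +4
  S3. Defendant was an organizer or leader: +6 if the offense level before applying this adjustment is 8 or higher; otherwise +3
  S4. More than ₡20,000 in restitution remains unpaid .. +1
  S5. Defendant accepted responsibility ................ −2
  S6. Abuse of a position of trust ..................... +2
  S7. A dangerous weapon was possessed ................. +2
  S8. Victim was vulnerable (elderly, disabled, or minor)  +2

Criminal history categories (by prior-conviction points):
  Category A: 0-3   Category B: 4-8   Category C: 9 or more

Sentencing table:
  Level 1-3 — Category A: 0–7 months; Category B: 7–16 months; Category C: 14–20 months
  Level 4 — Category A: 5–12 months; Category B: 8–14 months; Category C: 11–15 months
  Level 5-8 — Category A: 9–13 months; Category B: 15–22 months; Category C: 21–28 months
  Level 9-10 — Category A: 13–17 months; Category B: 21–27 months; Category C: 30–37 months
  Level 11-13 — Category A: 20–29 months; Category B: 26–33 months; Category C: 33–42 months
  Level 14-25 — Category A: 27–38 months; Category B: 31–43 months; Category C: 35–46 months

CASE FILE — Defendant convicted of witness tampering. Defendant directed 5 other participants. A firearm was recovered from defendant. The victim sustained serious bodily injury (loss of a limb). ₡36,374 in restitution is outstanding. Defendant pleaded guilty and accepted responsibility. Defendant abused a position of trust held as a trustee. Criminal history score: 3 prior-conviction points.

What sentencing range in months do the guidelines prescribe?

Base offense level for witness tampering: 19.
S2 applies: 19 + 4 = 23.
S3 applies (level before this adjustment is 23 ≥ 8, so +6): 23 + 6 = 29.
S4 applies: 29 + 1 = 30.
S5 applies: 30 − 2 = 28.
S6 applies: 28 + 2 = 30.
S7 applies: 30 + 2 = 32.
S8 does not apply.
Level 32 exceeds the maximum of 25; capped at 25.
Final offense level: 25.
Criminal history: 3 prior points → Category A (0-3).
Level 25 falls in the 14-25 band.
Grid: Level 14-25 × Category A = 27-38 months.

27-38 months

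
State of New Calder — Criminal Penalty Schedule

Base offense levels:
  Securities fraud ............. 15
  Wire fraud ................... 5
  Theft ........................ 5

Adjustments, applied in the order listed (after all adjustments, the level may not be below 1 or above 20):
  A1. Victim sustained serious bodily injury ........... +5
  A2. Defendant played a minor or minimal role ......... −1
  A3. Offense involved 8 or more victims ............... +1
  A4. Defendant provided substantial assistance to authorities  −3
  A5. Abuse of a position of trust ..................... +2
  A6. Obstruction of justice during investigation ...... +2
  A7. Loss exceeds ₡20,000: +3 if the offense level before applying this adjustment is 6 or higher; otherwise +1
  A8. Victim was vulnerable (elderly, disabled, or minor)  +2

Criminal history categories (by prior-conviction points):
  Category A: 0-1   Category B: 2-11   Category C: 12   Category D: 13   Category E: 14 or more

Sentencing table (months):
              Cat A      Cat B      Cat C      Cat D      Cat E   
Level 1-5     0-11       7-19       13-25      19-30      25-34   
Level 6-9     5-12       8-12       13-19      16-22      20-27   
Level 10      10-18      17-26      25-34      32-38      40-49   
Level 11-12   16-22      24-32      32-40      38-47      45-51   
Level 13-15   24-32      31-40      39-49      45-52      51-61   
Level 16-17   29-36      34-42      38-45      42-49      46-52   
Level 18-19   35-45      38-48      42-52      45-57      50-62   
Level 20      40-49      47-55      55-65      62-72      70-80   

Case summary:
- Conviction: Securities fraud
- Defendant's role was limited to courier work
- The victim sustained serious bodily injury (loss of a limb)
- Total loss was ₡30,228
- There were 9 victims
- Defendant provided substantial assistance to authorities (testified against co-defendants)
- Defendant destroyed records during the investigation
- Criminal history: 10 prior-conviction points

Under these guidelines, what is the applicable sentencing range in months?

Base offense level for securities fraud: 15.
A1 applies: 15 + 5 = 20.
A2 applies: 20 − 1 = 19.
A3 applies: 19 + 1 = 20.
A4 applies: 20 − 3 = 17.
A6 applies: 17 + 2 = 19.
A7 applies (level before this adjustment is 19 ≥ 6, so +3): 19 + 3 = 22.
Level 22 exceeds the maximum of 20; capped at 20.
Final offense level: 20.
Criminal history: 10 prior points → Category B (2-11).
Level 20 falls in the 20 band.
Grid: Level 20 × Category B = 47-55 months.

47-55 months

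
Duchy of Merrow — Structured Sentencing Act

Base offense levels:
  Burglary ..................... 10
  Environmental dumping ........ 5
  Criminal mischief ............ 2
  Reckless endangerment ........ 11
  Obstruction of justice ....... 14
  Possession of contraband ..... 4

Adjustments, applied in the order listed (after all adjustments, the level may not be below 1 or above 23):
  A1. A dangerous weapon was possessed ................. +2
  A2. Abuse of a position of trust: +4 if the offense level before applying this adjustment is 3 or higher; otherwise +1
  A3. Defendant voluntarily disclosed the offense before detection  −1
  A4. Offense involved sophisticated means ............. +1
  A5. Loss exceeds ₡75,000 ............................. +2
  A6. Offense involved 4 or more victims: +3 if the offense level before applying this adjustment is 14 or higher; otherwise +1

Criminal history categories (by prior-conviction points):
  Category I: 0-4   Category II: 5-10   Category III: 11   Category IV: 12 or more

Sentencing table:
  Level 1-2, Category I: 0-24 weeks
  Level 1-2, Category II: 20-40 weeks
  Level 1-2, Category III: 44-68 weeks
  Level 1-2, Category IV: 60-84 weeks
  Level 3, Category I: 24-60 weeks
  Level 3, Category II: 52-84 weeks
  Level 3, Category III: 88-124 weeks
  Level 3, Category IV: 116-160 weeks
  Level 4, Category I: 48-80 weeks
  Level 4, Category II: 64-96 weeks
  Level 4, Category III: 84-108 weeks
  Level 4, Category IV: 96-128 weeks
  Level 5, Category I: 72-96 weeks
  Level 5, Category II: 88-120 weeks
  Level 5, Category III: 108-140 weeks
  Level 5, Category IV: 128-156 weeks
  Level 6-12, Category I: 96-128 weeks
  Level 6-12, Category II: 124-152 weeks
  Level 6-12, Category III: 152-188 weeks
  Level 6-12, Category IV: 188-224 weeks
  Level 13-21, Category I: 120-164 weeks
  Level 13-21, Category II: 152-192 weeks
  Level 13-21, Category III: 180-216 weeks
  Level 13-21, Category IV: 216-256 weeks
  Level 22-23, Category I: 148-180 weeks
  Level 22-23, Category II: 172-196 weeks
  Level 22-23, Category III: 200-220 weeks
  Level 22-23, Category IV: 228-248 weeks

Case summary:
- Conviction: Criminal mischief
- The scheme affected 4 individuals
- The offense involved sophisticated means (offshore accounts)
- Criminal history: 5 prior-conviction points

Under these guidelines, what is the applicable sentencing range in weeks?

Base offense level for criminal mischief: 2.
A2 does not apply.
A4 applies: 2 + 1 = 3.
A6 applies (level before this adjustment is 3 < 14, so +1): 3 + 1 = 4.
Final offense level: 4.
Criminal history: 5 prior points → Category II (5-10).
Level 4 falls in the 4 band.
Grid: Level 4 × Category II = 64-96 weeks.

64-96 weeks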